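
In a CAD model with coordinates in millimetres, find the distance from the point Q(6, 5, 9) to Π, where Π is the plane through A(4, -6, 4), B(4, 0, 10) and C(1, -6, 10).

AB = (0, 6, 6) and AC = (-3, 0, 6), so a normal is n = AB × AC = (36, -18, 18).
d = |36·6 + (-18)·5 + 18·9 − 324| / √(1296 + 324 + 324) = |-36| / (18√6) = 2/√6.

2/√6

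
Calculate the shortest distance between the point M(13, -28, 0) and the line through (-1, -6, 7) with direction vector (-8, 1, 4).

9√5

Direction vector d = (-8, 1, 4).
AP = (14, -22, -7); AP·d = -162, |AP|² = 729, |d|² = 81.
distance² = |AP|² − (AP·d)²/|d|² = 729 − 26244/81 = 405, so the distance is 9√5.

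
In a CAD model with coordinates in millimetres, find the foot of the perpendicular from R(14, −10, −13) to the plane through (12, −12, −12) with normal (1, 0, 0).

(12, -10, -13)

The perpendicular from R has direction n = (1, 0, 0): r = (14, −10, −13) + μ(1, 0, 0).
Substitute into the plane: n·(R + μn) = 12 gives 14 + 1μ = 12, so μ = -2.
Foot = (14, −10, −13) + (-2)·(1, 0, 0) = (12, −10, −13).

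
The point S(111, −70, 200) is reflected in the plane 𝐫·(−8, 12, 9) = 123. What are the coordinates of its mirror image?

With n = (−8, 12, 9), the signed offset is (n·S − 123)/|n|² = -51/289 = -3/17.
S' = S − 2t·n = (111, −70, 200) − (-6/17)·(−8, 12, 9) = (1839/17, −1118/17, 3454/17).

(1839/17, -1118/17, 3454/17)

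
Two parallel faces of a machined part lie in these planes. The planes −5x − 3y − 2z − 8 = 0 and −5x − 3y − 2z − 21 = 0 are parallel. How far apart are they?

13√38/38

Both planes have normal n = (−5, −3, −2), |n| = √38. Any point on the first plane is at distance |21 − 8|/|n| = 13/√38 = 13√38/38 from the second.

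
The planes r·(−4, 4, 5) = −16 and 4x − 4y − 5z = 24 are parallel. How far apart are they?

Divide the second equation by -1 to match normals: −4x + 4y + 5z = -24.
Both planes have normal n = (−4, 4, 5), |n| = √57. Any point on the first plane is at distance |(-24) − (-16)|/|n| = 8/√57 from the second.

8√57/57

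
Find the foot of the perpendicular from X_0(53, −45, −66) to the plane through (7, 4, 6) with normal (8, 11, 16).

n = (8, 11, 16), |n|² = 441, and n·X_0 − 196 = -1323.
t = -1323/441 = -3, so the foot is X_0 − t·n = (53, −45, −66) − (-3)·(8, 11, 16) = (77, −12, −18).

(77, -12, -18)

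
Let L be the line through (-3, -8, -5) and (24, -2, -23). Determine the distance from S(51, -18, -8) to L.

33

A direction vector is d = (27, 6, -18).
AP = (54, -10, -3); AP·d = 1452, |AP|² = 3025, |d|² = 1089.
distance² = |AP|² − (AP·d)²/|d|² = 3025 − 2108304/1089 = 1089, so the distance is 33.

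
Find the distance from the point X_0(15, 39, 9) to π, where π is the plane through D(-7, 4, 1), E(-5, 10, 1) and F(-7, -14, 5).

DE = (2, 6, 0) and DF = (0, -18, 4), so a normal is n = DE × DF = (24, -8, -36).
n = (24, -8, -36); n·P − (-236) = -40; |n| = 44; distance = 40/44 = 10/11.

10/11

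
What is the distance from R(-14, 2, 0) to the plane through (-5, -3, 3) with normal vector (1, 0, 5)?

The plane has equation n·(r − (-5, -3, 3)) = 0, i.e. n·r = 10.
n = (1, 0, 5); n·P − 10 = -24; |n| = √26; distance = 24/√26.

12√26/13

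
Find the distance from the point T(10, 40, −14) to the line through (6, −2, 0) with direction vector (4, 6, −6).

2√142

Direction vector d = (4, 6, −6).
AP = (4, 42, −14), and AP × d = (−168, −32, −144).
|AP × d|² = 49984 and |d|² = 88, so the distance is √(49984/88) = √568 = 2√142.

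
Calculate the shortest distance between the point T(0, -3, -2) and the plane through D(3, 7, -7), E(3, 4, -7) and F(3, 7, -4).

DE = (0, -3, 0) and DF = (0, 0, 3), so a normal is n = DE × DF = (-9, 0, 0).
d = |(-9)·0 − (-27)| / √(81 + 0 + 0) = |27| / 9 = 3.

3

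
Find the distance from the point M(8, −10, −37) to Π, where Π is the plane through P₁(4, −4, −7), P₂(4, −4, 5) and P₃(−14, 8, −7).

P₁P₂ = (0, 0, 12) and P₁P₃ = (−18, 12, 0), so a normal is n = P₁P₂ × P₁P₃ = (−144, −216, 0).
d = |(-144)·8 + (-216)·(-10) − 288| / √(20736 + 46656 + 0) = |720| / (72√13) = 10/√13.

10√13/13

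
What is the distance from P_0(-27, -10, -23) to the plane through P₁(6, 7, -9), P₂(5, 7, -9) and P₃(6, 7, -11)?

17

P₁P₂ = (-1, 0, 0) and P₁P₃ = (0, 0, -2), so a normal is n = P₁P₂ × P₁P₃ = (0, -2, 0).
d = |(-2)·(-10) − (-14)| / √(0 + 4 + 0) = |34| / 2 = 17.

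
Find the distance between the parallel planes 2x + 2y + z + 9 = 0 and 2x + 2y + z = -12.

Both planes have normal n = (2, 2, 1), |n| = 3. Any point on the first plane is at distance |(-12) − (-9)|/|n| = 3/3 = 1 from the second.

1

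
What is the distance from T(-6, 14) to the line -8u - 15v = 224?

d = |(-8)·(-6) + (-15)·14 − 224| / √(64 + 225) = |-386|/17 = 386/17.

386/17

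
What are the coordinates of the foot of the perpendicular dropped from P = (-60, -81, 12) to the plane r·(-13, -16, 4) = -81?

(5, -1, -8)

n = (-13, -16, 4), |n|² = 441, and n·P − (-81) = 2205.
t = 2205/441 = 5, so the foot is P − t·n = (-60, -81, 12) − 5·(-13, -16, 4) = (5, -1, -8).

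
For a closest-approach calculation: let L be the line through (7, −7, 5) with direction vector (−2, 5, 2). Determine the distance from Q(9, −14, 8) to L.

Direction vector d = (−2, 5, 2).
AP = (2, −7, 3), and AP × d = (−29, −10, −4).
|AP × d|² = 957 and |d|² = 33, so the distance is √(957/33) = √29.

√29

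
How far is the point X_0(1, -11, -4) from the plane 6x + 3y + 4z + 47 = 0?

4√61/61

Normal vector n = (6, 3, 4), and n·(1, -11, -4) - (-47) = 4.
|n| = √(36 + 9 + 16) = √61, so the distance is |4|/√61 = 4√61/61.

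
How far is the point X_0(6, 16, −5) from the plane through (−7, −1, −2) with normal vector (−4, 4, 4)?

√3/3

The plane has equation n·(r − (−7, −1, −2)) = 0, i.e. n·r = 16.
n = (−4, 4, 4); n·P − 16 = 4; |n| = 4√3; distance = 4/(4√3) = 1/√3.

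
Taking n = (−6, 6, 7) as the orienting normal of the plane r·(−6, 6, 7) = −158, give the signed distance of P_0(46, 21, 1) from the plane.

15/11

n·P_0 − (-158) = 15.
|n| = 11, so the signed distance is 15/11.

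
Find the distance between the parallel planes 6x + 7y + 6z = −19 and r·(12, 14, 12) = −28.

Divide the second equation by 2 to match normals: 6x + 7y + 6z = -14.
With common normal n = (6, 7, 6) (|n| = 11), the distance is |(-19) − (-14)|/|n| = 5/11.

5/11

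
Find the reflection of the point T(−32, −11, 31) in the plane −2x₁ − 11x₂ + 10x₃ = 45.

(-24, 33, -9)

With n = (−2, −11, 10), the signed offset is (n·T − 45)/|n|² = 450/225 = 2.
T' = T − 2t·n = (−32, −11, 31) − 4·(−2, −11, 10) = (−24, 33, −9).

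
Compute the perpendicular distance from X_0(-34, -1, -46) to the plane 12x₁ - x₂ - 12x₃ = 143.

Normal vector n = (12, -1, -12), and n·(-34, -1, -46) - 143 = 2.
|n| = √(144 + 1 + 144) = 17, so the distance is |2|/17 = 2/17.

2/17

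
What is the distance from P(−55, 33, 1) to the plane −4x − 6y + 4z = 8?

Normal vector n = (−4, −6, 4), and n·(−55, 33, 1) − 8 = 18.
|n| = √(16 + 36 + 16) = 2√17, so the distance is |18|/(2√17) = 9√17/17.

9√17/17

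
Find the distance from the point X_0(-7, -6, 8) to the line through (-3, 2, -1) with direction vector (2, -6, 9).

2√10

Direction vector d = (2, -6, 9).
AP = (-4, -8, 9); AP·d = 121, |AP|² = 161, |d|² = 121.
distance² = |AP|² − (AP·d)²/|d|² = 161 − 14641/121 = 40, so the distance is 2√10.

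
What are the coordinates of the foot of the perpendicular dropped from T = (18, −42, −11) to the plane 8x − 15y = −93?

(-6, 3, -11)

n = (8, −15, 0), |n|² = 289, and n·T − (-93) = 867.
t = 867/289 = 3, so the foot is T − t·n = (18, −42, −11) − 3·(8, −15, 0) = (−6, 3, −11).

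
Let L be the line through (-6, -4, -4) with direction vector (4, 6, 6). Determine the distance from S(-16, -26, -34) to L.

Direction vector d = (4, 6, 6).
AP = (-10, -22, -30); AP·d = -352, |AP|² = 1484, |d|² = 88.
distance² = |AP|² − (AP·d)²/|d|² = 1484 − 123904/88 = 76, so the distance is 2√19.

2√19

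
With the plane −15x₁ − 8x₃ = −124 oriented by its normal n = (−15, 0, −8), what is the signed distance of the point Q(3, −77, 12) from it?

n·Q − (-124) = -17.
|n| = 17, so the signed distance is -17/17 = -1.

-1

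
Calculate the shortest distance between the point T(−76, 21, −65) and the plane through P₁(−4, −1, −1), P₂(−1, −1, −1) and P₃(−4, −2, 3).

24√17/17

P₁P₂ = (3, 0, 0) and P₁P₃ = (0, −1, 4), so a normal is n = P₁P₂ × P₁P₃ = (0, −12, −3).
Then n·(−76, 21, −65) − 15 = −72.
|n| = √(0 + 144 + 9) = 3√17, so the distance is |-72|/(3√17) = 24√17/17.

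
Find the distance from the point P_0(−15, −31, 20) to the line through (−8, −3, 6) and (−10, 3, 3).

A direction vector is d = (−2, 6, −3).
AP = (−7, −28, 14); AP·d = -196, |AP|² = 1029, |d|² = 49.
distance² = |AP|² − (AP·d)²/|d|² = 1029 − 38416/49 = 245, so the distance is 7√5.

7√5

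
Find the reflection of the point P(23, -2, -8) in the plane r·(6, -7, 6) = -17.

(11, 12, -20)

With n = (6, -7, 6), the signed offset is (n·P − (-17))/|n|² = 121/121 = 1.
P' = P − 2t·n = (23, -2, -8) − 2·(6, -7, 6) = (11, 12, -20).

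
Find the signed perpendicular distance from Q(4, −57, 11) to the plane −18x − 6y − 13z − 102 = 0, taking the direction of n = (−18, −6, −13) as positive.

25/23

n·Q − 102 = 25.
|n| = 23, so the signed distance is 25/23.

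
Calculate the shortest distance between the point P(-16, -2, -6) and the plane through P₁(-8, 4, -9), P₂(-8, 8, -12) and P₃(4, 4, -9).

6/5

P₁P₂ = (0, 4, -3) and P₁P₃ = (12, 0, 0), so a normal is n = P₁P₂ × P₁P₃ = (0, -36, -48).
Then n·(-16, -2, -6) - 288 = 72.
|n| = √(0 + 1296 + 2304) = 60, so the distance is |72|/60 = 6/5.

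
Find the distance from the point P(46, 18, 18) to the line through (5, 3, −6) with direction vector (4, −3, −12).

3√257

Direction vector d = (4, −3, −12).
AP = (41, 15, 24), and AP × d = (−108, 588, −183).
|AP × d|² = 390897 and |d|² = 169, so the distance is √(390897/169) = √2313 = 3√257.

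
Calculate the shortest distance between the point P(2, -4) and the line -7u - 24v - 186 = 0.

The normal to the line is n = (-7, -24) with |n| = 25.
|n·P − 186| = |82 − 186| = 104, so the distance is 104/25.

104/25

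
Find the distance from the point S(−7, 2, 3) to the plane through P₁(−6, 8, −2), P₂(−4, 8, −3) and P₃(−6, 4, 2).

P₁P₂ = (2, 0, −1) and P₁P₃ = (0, −4, 4), so a normal is n = P₁P₂ × P₁P₃ = (−4, −8, −8).
Then n·(−7, 2, 3) − (−24) = 12.
|n| = √(16 + 64 + 64) = 12, so the distance is |12|/12 = 1.

1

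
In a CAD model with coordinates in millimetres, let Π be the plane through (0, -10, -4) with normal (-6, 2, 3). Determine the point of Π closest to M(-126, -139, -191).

(-936/7, -955/7, -1310/7)

n = (-6, 2, 3), |n|² = 49, and n·M − (-32) = -63.
t = -63/49 = -9/7, so the foot is M − t·n = (-126, -139, -191) − (-9/7)·(-6, 2, 3) = (-936/7, -955/7, -1310/7).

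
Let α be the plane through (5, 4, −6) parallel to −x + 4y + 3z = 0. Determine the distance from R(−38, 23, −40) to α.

17/√26

Parallel planes share the normal n = (−1, 4, 3); since (5, 4, −6) lies on the plane, its equation is −x + 4y + 3z = -7.
Then n·(−38, 23, −40) − (−7) = 17.
|n| = √(1 + 16 + 9) = √26, so the distance is |17|/√26 = 17√26/26.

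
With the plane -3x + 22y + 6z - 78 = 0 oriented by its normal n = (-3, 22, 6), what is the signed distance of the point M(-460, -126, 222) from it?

n·M − 78 = -138.
|n| = 23, so the signed distance is -138/23 = -6.

-6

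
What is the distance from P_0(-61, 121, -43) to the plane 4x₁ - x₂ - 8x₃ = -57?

4

d = |4·(-61) + (-1)·121 + (-8)·(-43) − (-57)| / √(16 + 1 + 64) = |36| / 9 = 4.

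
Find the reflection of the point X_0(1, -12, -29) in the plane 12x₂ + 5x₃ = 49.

n = (0, 12, 5), |n|² = 169, n·X_0 − 49 = -338, so t = -338/169 = -2.
Foot F = X_0 − (-2)·n = (1, 12, -19); the reflection is 2F − X_0 = (1, 36, -9).

(1, 36, -9)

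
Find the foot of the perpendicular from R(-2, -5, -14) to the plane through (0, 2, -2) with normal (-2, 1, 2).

n = (-2, 1, 2), |n|² = 9, and n·R − (-2) = -27.
t = -27/9 = -3, so the foot is R − t·n = (-2, -5, -14) − (-3)·(-2, 1, 2) = (-8, -2, -8).

(-8, -2, -8)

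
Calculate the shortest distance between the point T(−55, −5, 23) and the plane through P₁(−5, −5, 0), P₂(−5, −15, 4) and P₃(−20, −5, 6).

P₁P₂ = (0, −10, 4) and P₁P₃ = (−15, 0, 6), so a normal is n = P₁P₂ × P₁P₃ = (−60, −60, −150).
n = (−60, −60, −150); n·P − 600 = -450; |n| = 30√33; distance = 450/(30√33) = 5√33/11.

5√33/11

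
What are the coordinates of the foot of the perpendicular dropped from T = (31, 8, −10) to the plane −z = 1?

(31, 8, -1)

n = (0, 0, −1), |n|² = 1, and n·T − 1 = 9.
t = 9/1 = 9, so the foot is T − t·n = (31, 8, −10) − 9·(0, 0, −1) = (31, 8, −1).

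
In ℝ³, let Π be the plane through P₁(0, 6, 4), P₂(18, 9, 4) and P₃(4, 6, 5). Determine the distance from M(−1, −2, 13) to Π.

11/√53

P₁P₂ = (18, 3, 0) and P₁P₃ = (4, 0, 1), so a normal is n = P₁P₂ × P₁P₃ = (3, −18, −12).
Then n·(−1, −2, 13) − (−156) = 33.
|n| = √(9 + 324 + 144) = 3√53, so the distance is |33|/(3√53) = 11√53/53.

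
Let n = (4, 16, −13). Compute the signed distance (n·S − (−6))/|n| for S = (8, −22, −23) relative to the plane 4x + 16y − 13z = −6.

-5/7

n·S − (-6) = -15.
|n| = 21, so the signed distance is -15/21 = -5/7.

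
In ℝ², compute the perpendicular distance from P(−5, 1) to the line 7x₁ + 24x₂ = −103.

d = |7·(-5) + 24·1 − (-103)| / √(49 + 576) = |92|/25 = 92/25.

92/25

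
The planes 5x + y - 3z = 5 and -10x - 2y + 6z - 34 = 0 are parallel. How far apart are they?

Divide the second equation by -2 to match normals: 5x + y - 3z = -17.
With common normal n = (5, 1, -3) (|n| = √35), the distance is |5 − (-17)|/|n| = 22/√35.

22√35/35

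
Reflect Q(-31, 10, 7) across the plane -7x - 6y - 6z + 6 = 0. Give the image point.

n = (-7, -6, -6), |n|² = 121, n·Q − (-6) = 121, so t = 121/121 = 1.
Foot F = Q − 1·n = (-24, 16, 13); the reflection is 2F − Q = (-17, 22, 19).

(-17, 22, 19)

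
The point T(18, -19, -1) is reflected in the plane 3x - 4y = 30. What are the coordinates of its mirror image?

(-6, 13, -1)

With n = (3, -4, 0), the signed offset is (n·T − 30)/|n|² = 100/25 = 4.
T' = T − 2t·n = (18, -19, -1) − 8·(3, -4, 0) = (-6, 13, -1).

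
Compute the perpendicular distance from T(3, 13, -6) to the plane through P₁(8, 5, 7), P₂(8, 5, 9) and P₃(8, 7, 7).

5

P₁P₂ = (0, 0, 2) and P₁P₃ = (0, 2, 0), so a normal is n = P₁P₂ × P₁P₃ = (-4, 0, 0).
n = (-4, 0, 0); n·P − (-32) = 20; |n| = 4; distance = 20/4 = 5.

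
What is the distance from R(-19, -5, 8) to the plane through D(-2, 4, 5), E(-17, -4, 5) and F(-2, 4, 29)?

1/17

DE = (-15, -8, 0) and DF = (0, 0, 24), so a normal is n = DE × DF = (-192, 360, 0).
n = (-192, 360, 0); n·P − 1824 = 24; |n| = 408; distance = 24/408 = 1/17.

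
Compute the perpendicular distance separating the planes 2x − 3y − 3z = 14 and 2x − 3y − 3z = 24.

5√22/11

Both planes have normal n = (2, −3, −3), |n| = √22. Any point on the first plane is at distance |24 − 14|/|n| = 10/√22 from the second.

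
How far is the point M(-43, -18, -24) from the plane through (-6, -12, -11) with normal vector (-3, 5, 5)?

16/√59

The plane has equation n·(r − (-6, -12, -11)) = 0, i.e. n·r = -97.
d = |(-3)·(-43) + 5·(-18) + 5·(-24) − (-97)| / √(9 + 25 + 25) = |16| / √59 = 16√59/59.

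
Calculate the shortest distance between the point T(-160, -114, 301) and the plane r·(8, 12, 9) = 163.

6

Normal vector n = (8, 12, 9), and n·(-160, -114, 301) - 163 = -102.
|n| = √(64 + 144 + 81) = 17, so the distance is |-102|/17 = 6.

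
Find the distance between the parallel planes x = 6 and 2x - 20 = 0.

4

Divide the second equation by 2 to match normals: x = 10.
Both planes have normal n = (1, 0, 0), |n| = 1. Any point on the first plane is at distance |10 − 6|/|n| = 4/1 = 4 from the second.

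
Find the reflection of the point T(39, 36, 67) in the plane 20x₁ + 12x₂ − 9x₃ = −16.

With n = (20, 12, −9), the signed offset is (n·T − (-16))/|n|² = 625/625 = 1.
T' = T − 2t·n = (39, 36, 67) − 2·(20, 12, −9) = (−1, 12, 85).

(-1, 12, 85)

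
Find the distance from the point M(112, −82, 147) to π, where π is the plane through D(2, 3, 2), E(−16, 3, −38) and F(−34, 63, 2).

DE = (−18, 0, −40) and DF = (−36, 60, 0), so a normal is n = DE × DF = (2400, 1440, −1080).
n = (2400, 1440, −1080); n·P − 6960 = -15000; |n| = 3000; distance = 15000/3000 = 5.

5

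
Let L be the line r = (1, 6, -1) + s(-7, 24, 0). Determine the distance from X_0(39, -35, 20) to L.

Direction vector d = (-7, 24, 0).
AP = (38, -41, 21); AP·d = -1250, |AP|² = 3566, |d|² = 625.
distance² = |AP|² − (AP·d)²/|d|² = 3566 − 1562500/625 = 1066, so the distance is √1066.

√1066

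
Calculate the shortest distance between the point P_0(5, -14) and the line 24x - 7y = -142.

72/5

The normal to the line is n = (24, -7) with |n| = 25.
|n·P_0 − (-142)| = |218 − (-142)| = 360, so the distance is 360/25 = 72/5.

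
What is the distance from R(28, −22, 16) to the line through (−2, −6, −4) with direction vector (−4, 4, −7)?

2√65

Direction vector d = (−4, 4, −7).
AP = (30, −16, 20); AP·d = -324, |AP|² = 1556, |d|² = 81.
distance² = |AP|² − (AP·d)²/|d|² = 1556 − 104976/81 = 260, so the distance is 2√65.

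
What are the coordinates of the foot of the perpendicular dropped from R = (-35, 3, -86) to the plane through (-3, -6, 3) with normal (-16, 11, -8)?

(13, -30, -62)

The perpendicular from R has direction n = (-16, 11, -8): r = (-35, 3, -86) + t(-16, 11, -8).
Substitute into the plane: n·(R + tn) = -42 gives 1281 + 441t = -42, so t = -3.
Foot = (-35, 3, -86) + (-3)·(-16, 11, -8) = (13, -30, -62).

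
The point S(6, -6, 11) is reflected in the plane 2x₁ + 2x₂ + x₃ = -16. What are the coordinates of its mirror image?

(-6, -18, 5)

With n = (2, 2, 1), the signed offset is (n·S − (-16))/|n|² = 27/9 = 3.
S' = S − 2t·n = (6, -6, 11) − 6·(2, 2, 1) = (-6, -18, 5).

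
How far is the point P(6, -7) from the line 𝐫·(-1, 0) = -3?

The normal to the line is n = (-1, 0) with |n| = 1.
|n·P − (-3)| = |-6 − (-3)| = 3, so the distance is 3/1 = 3.

3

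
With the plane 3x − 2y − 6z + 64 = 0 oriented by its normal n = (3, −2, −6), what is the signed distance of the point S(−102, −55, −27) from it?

n·S − (-64) = 30.
|n| = 7, so the signed distance is 30/7.

30/7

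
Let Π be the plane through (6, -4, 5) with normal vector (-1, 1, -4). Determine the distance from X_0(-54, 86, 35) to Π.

The plane has equation n·(r − (6, -4, 5)) = 0, i.e. n·r = -30.
n = (-1, 1, -4); n·P − (-30) = 30; |n| = 3√2; distance = 30/(3√2) = 5√2.

5√2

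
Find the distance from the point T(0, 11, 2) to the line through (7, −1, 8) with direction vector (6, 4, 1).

√229

Direction vector d = (6, 4, 1).
AP = (−7, 12, −6), and AP × d = (36, −29, −100).
|AP × d|² = 12137 and |d|² = 53, so the distance is √(12137/53) = √229.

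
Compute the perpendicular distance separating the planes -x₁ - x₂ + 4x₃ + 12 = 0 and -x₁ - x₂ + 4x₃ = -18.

Both planes have normal n = (-1, -1, 4), |n| = 3√2. Any point on the first plane is at distance |(-18) − (-12)|/|n| = 6/(3√2) = √2 from the second.

√2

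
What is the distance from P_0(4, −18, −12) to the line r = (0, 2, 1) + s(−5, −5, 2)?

3√59

Direction vector d = (−5, −5, 2).
AP = (4, −20, −13); AP·d = 54, |AP|² = 585, |d|² = 54.
distance² = |AP|² − (AP·d)²/|d|² = 585 − 2916/54 = 531, so the distance is 3√59.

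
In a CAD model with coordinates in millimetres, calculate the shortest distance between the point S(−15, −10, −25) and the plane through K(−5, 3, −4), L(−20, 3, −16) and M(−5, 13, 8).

13√77/77

KL = (−15, 0, −12) and KM = (0, 10, 12), so a normal is n = KL × KM = (120, 180, −150).
d = |120·(-15) + 180·(-10) + (-150)·(-25) − 540| / √(14400 + 32400 + 22500) = |-390| / (30√77) = 13√77/77.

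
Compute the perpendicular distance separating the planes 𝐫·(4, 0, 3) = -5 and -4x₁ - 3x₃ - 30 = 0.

5

Divide the second equation by -1 to match normals: 4x₁ + 3x₃ = -30.
With common normal n = (4, 0, 3) (|n| = 5), the distance is |(-5) − (-30)|/|n| = 25/5 = 5.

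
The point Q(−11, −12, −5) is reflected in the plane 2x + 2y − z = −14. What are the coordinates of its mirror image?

n = (2, 2, −1), |n|² = 9, n·Q − (-14) = -27, so t = -27/9 = -3.
Foot F = Q − (-3)·n = (−5, −6, −8); the reflection is 2F − Q = (1, 0, −11).

(1, 0, -11)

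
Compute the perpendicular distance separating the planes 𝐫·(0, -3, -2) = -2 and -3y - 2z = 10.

Both planes have normal n = (0, -3, -2), |n| = √13. Any point on the first plane is at distance |10 − (-2)|/|n| = 12/√13 from the second.

12√13/13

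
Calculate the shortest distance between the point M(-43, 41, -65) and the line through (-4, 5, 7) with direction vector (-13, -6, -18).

18√10

Direction vector d = (-13, -6, -18).
AP = (-39, 36, -72); AP·d = 1587, |AP|² = 8001, |d|² = 529.
distance² = |AP|² − (AP·d)²/|d|² = 8001 − 2518569/529 = 3240, so the distance is 18√10.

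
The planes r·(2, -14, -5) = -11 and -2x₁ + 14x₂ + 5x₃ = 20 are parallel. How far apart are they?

3/5

Divide the second equation by -1 to match normals: 2x₁ - 14x₂ - 5x₃ = -20.
With common normal n = (2, -14, -5) (|n| = 15), the distance is |(-11) − (-20)|/|n| = 9/15 = 3/5.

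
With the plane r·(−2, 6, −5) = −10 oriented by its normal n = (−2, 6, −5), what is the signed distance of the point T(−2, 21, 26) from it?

n·T − (-10) = 10.
|n| = √65, so the signed distance is 2√65/13.

2√65/13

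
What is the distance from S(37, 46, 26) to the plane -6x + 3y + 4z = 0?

Normal vector n = (-6, 3, 4), and n·(37, 46, 26) - 0 = 20.
|n| = √(36 + 9 + 16) = √61, so the distance is |20|/√61 = 20/√61.

20/√61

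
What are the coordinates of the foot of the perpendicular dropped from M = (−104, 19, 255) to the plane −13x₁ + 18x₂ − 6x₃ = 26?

n = (−13, 18, −6), |n|² = 529, and n·M − 26 = 138.
t = 138/529 = 6/23, so the foot is M − t·n = (−104, 19, 255) − (6/23)·(−13, 18, −6) = (−2314/23, 329/23, 5901/23).

(-2314/23, 329/23, 5901/23)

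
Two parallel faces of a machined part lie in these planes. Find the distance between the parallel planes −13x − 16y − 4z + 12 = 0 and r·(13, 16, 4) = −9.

Divide the second equation by -1 to match normals: −13x − 16y − 4z = 9.
With common normal n = (−13, −16, −4) (|n| = 21), the distance is |(-12) − 9|/|n| = 21/21 = 1.

1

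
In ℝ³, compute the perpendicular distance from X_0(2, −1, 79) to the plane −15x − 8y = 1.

23/17

d = |(-15)·2 + (-8)·(-1) − 1| / √(225 + 64 + 0) = |-23| / 17 = 23/17.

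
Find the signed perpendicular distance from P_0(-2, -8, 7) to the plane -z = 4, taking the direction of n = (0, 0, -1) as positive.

-11

n·P_0 − 4 = -11.
|n| = 1, so the signed distance is -11/1 = -11.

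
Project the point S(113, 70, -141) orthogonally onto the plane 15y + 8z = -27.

The perpendicular from S has direction n = (0, 15, 8): r = (113, 70, -141) + t(0, 15, 8).
Substitute into the plane: n·(S + tn) = -27 gives -78 + 289t = -27, so t = 3/17.
Foot = (113, 70, -141) + (3/17)·(0, 15, 8) = (113, 1235/17, -2373/17).

(113, 1235/17, -2373/17)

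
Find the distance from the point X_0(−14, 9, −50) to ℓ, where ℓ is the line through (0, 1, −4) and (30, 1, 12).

A direction vector is d = (30, 0, 16).
AP = (−14, 8, −46), and AP × d = (128, −1156, −240).
|AP × d|² = 1410320 and |d|² = 1156, so the distance is √(1410320/1156) = √1220 = 2√305.

2√305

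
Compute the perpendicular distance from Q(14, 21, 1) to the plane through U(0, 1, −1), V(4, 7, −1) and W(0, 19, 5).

2

UV = (4, 6, 0) and UW = (0, 18, 6), so a normal is n = UV × UW = (36, −24, 72).
Then n·(14, 21, 1) − (−96) = 168.
|n| = √(1296 + 576 + 5184) = 84, so the distance is |168|/84 = 2.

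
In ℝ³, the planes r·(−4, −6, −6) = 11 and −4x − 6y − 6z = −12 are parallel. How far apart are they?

With common normal n = (−4, −6, −6) (|n| = 2√22), the distance is |11 − (-12)|/|n| = 23/(2√22) = 23√22/44.

23/(2√22)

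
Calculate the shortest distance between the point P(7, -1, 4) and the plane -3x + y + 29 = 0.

7√10/10

n = (-3, 1, 0); n·P − (-29) = 7; |n| = √10; distance = 7/√10 = 7√10/10.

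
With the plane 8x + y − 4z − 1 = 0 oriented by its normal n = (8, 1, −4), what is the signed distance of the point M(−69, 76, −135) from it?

7

n·M − 1 = 63.
|n| = 9, so the signed distance is 63/9 = 7.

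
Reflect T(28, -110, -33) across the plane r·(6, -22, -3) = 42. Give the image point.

(-32, 110, -3)

With n = (6, -22, -3), the signed offset is (n·T − 42)/|n|² = 2645/529 = 5.
T' = T − 2t·n = (28, -110, -33) − 10·(6, -22, -3) = (-32, 110, -3).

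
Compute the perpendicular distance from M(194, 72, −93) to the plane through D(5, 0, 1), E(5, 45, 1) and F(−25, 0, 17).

6

DE = (0, 45, 0) and DF = (−30, 0, 16), so a normal is n = DE × DF = (720, 0, 1350).
n = (720, 0, 1350); n·P − 4950 = 9180; |n| = 1530; distance = 9180/1530 = 6.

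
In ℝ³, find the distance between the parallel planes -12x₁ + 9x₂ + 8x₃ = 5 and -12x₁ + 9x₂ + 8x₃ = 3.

2/17

Both planes have normal n = (-12, 9, 8), |n| = 17. Any point on the first plane is at distance |3 − 5|/|n| = 2/17 from the second.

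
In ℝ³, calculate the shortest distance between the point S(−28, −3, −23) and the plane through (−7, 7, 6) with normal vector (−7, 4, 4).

1

The plane has equation n·(r − (−7, 7, 6)) = 0, i.e. n·r = 101.
d = |(-7)·(-28) + 4·(-3) + 4·(-23) − 101| / √(49 + 16 + 16) = |-9| / 9 = 1.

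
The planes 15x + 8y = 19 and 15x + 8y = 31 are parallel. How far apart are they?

With common normal n = (15, 8, 0) (|n| = 17), the distance is |19 − 31|/|n| = 12/17.

12/17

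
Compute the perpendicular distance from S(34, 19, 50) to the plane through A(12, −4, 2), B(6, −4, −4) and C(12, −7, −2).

AB = (−6, 0, −6) and AC = (0, −3, −4), so a normal is n = AB × AC = (−18, −24, 18).
Then n·(34, 19, 50) − (−84) = −84.
|n| = √(324 + 576 + 324) = 6√34, so the distance is |-84|/(6√34) = 7√34/17.

14/√34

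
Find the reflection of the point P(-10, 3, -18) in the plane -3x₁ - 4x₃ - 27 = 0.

(8, 3, 6)

n = (-3, 0, -4), |n|² = 25, n·P − 27 = 75, so t = 75/25 = 3.
Foot F = P − 3·n = (-1, 3, -6); the reflection is 2F − P = (8, 3, 6).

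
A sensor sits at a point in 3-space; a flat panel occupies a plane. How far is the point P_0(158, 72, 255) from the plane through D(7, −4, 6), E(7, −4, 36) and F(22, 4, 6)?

DE = (0, 0, 30) and DF = (15, 8, 0), so a normal is n = DE × DF = (−240, 450, 0).
d = |(-240)·158 + 450·72 − (-3480)| / √(57600 + 202500 + 0) = |-2040| / 510 = 4.

4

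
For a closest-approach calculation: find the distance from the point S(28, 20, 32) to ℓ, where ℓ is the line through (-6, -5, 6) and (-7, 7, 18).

A direction vector is d = (-1, 12, 12).
AP = (34, 25, 26); AP·d = 578, |AP|² = 2457, |d|² = 289.
distance² = |AP|² − (AP·d)²/|d|² = 2457 − 334084/289 = 1301, so the distance is √1301.

√1301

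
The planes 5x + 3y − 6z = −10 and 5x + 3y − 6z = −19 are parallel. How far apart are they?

Both planes have normal n = (5, 3, −6), |n| = √70. Any point on the first plane is at distance |(-19) − (-10)|/|n| = 9/√70 = 9√70/70 from the second.

9/√70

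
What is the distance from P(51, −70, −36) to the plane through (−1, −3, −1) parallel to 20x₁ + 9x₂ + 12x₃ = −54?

Parallel planes share the normal n = (20, 9, 12); since (−1, −3, −1) lies on the plane, its equation is 20x₁ + 9x₂ + 12x₃ = -59.
n = (20, 9, 12); n·P − (-59) = 17; |n| = 25; distance = 17/25.

17/25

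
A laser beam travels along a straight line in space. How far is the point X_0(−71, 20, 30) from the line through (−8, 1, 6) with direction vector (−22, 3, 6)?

Direction vector d = (−22, 3, 6).
AP = (−63, 19, 24); AP·d = 1587, |AP|² = 4906, |d|² = 529.
distance² = |AP|² − (AP·d)²/|d|² = 4906 − 2518569/529 = 145, so the distance is √145.

√145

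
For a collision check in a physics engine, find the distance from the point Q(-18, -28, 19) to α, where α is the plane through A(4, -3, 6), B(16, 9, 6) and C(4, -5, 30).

23/17

AB = (12, 12, 0) and AC = (0, -2, 24), so a normal is n = AB × AC = (288, -288, -24).
d = |288·(-18) + (-288)·(-28) + (-24)·19 − 1872| / √(82944 + 82944 + 576) = |552| / 408 = 23/17.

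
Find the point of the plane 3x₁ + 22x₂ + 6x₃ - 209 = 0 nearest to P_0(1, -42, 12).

(7, 2, 24)

The perpendicular from P_0 has direction n = (3, 22, 6): r = (1, -42, 12) + t(3, 22, 6).
Substitute into the plane: n·(P_0 + tn) = 209 gives -849 + 529t = 209, so t = 2.
Foot = (1, -42, 12) + 2·(3, 22, 6) = (7, 2, 24).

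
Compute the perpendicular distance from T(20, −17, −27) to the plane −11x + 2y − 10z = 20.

d = |(-11)·20 + 2·(-17) + (-10)·(-27) − 20| / √(121 + 4 + 100) = |-4| / 15 = 4/15.

4/15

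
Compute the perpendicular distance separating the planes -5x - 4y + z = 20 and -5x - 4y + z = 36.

8√42/21

Both planes have normal n = (-5, -4, 1), |n| = √42. Any point on the first plane is at distance |36 − 20|/|n| = 16/√42 from the second.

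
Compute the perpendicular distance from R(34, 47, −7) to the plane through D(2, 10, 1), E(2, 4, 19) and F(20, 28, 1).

7/√19

DE = (0, −6, 18) and DF = (18, 18, 0), so a normal is n = DE × DF = (−324, 324, 108).
Then n·(34, 47, −7) − 2700 = 756.
|n| = √(104976 + 104976 + 11664) = 108√19, so the distance is |756|/(108√19) = 7/√19.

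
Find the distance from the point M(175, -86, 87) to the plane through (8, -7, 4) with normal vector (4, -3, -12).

7

The plane has equation n·(r − (8, -7, 4)) = 0, i.e. n·r = 5.
Then n·(175, -86, 87) - 5 = -91.
|n| = √(16 + 9 + 144) = 13, so the distance is |-91|/13 = 7.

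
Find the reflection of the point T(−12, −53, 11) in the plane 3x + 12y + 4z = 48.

n = (3, 12, 4), |n|² = 169, n·T − 48 = -676, so t = -676/169 = -4.
Foot F = T − (-4)·n = (0, −5, 27); the reflection is 2F − T = (12, 43, 43).

(12, 43, 43)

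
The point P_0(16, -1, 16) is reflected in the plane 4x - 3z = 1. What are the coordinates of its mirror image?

(56/5, -1, 98/5)

With n = (4, 0, -3), the signed offset is (n·P_0 − 1)/|n|² = 15/25 = 3/5.
P_0' = P_0 − 2t·n = (16, -1, 16) − (6/5)·(4, 0, -3) = (56/5, -1, 98/5).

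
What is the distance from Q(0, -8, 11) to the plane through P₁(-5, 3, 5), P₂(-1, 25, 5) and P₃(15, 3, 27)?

P₁P₂ = (4, 22, 0) and P₁P₃ = (20, 0, 22), so a normal is n = P₁P₂ × P₁P₃ = (484, -88, -440).
d = |484·0 + (-88)·(-8) + (-440)·11 − (-4884)| / √(234256 + 7744 + 193600) = |748| / 660 = 17/15.

17/15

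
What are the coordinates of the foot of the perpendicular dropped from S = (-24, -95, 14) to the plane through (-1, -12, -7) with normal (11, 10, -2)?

(31, -45, 4)

The perpendicular from S has direction n = (11, 10, -2): r = (-24, -95, 14) + λ(11, 10, -2).
Substitute into the plane: n·(S + λn) = -117 gives -1242 + 225λ = -117, so λ = 5.
Foot = (-24, -95, 14) + 5·(11, 10, -2) = (31, -45, 4).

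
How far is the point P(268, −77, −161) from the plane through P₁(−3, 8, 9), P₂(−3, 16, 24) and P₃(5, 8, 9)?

5

P₁P₂ = (0, 8, 15) and P₁P₃ = (8, 0, 0), so a normal is n = P₁P₂ × P₁P₃ = (0, 120, −64).
d = |120·(-77) + (-64)·(-161) − 384| / √(0 + 14400 + 4096) = |680| / 136 = 5.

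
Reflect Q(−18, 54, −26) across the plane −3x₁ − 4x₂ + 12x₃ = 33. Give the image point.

(-36, 30, 46)

With n = (−3, −4, 12), the signed offset is (n·Q − 33)/|n|² = -507/169 = -3.
Q' = Q − 2t·n = (−18, 54, −26) − (-6)·(−3, −4, 12) = (−36, 30, 46).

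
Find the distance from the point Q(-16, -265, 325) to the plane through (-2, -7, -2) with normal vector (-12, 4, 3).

9

The plane has equation n·(r − (-2, -7, -2)) = 0, i.e. n·r = -10.
n = (-12, 4, 3); n·P − (-10) = 117; |n| = 13; distance = 117/13 = 9.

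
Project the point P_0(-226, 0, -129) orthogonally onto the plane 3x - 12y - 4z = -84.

(-2920/13, -72/13, -1701/13)

n = (3, -12, -4), |n|² = 169, and n·P_0 − (-84) = -78.
t = -78/169 = -6/13, so the foot is P_0 − t·n = (-226, 0, -129) − (-6/13)·(3, -12, -4) = (-2920/13, -72/13, -1701/13).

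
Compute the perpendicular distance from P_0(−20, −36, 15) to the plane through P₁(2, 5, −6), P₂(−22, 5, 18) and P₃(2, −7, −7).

29/17

P₁P₂ = (−24, 0, 24) and P₁P₃ = (0, −12, −1), so a normal is n = P₁P₂ × P₁P₃ = (288, −24, 288).
d = |288·(-20) + (-24)·(-36) + 288·15 − (-1272)| / √(82944 + 576 + 82944) = |696| / 408 = 29/17.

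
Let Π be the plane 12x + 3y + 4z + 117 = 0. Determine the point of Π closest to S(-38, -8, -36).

The perpendicular from S has direction n = (12, 3, 4): r = (-38, -8, -36) + t(12, 3, 4).
Substitute into the plane: n·(S + tn) = -117 gives -624 + 169t = -117, so t = 3.
Foot = (-38, -8, -36) + 3·(12, 3, 4) = (-2, 1, -24).

(-2, 1, -24)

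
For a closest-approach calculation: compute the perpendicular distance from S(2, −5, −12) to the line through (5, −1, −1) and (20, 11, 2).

2√26

A direction vector is d = (15, 12, 3).
AP = (−3, −4, −11), and AP × d = (120, −156, 24).
|AP × d|² = 39312 and |d|² = 378, so the distance is √(39312/378) = √104 = 2√26.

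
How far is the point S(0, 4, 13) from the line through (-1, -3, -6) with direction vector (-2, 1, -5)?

√141

Direction vector d = (-2, 1, -5).
AP = (1, 7, 19); AP·d = -90, |AP|² = 411, |d|² = 30.
distance² = |AP|² − (AP·d)²/|d|² = 411 − 8100/30 = 141, so the distance is √141.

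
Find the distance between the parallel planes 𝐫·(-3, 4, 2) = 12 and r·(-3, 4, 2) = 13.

Both planes have normal n = (-3, 4, 2), |n| = √29. Any point on the first plane is at distance |13 − 12|/|n| = 1/√29 = √29/29 from the second.

√29/29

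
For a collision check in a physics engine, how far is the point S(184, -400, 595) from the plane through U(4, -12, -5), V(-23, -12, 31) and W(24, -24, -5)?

UV = (-27, 0, 36) and UW = (20, -12, 0), so a normal is n = UV × UW = (432, 720, 324).
Then n·(184, -400, 595) - (-8532) = -7200.
|n| = √(186624 + 518400 + 104976) = 900, so the distance is |-7200|/900 = 8.

8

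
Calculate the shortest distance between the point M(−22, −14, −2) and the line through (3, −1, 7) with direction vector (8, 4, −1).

Direction vector d = (8, 4, −1).
AP = (−25, −13, −9); AP·d = -243, |AP|² = 875, |d|² = 81.
distance² = |AP|² − (AP·d)²/|d|² = 875 − 59049/81 = 146, so the distance is √146.

√146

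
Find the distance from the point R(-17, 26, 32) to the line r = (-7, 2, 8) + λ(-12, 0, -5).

2√313

Direction vector d = (-12, 0, -5).
AP = (-10, 24, 24), and AP × d = (-120, -338, 288).
|AP × d|² = 211588 and |d|² = 169, so the distance is √(211588/169) = √1252 = 2√313.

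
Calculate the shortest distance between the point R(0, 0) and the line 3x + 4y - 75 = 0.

15

d = |3·0 + 4·0 − 75| / √(9 + 16) = |-75|/5 = 15.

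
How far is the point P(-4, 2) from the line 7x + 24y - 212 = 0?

d = |7·(-4) + 24·2 − 212| / √(49 + 576) = |-192|/25 = 192/25.

192/25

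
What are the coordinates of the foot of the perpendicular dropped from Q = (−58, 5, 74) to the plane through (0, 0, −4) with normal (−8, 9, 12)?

(-18, -40, 14)

The perpendicular from Q has direction n = (−8, 9, 12): r = (−58, 5, 74) + λ(−8, 9, 12).
Substitute into the plane: n·(Q + λn) = -48 gives 1397 + 289λ = -48, so λ = -5.
Foot = (−58, 5, 74) + (-5)·(−8, 9, 12) = (−18, −40, 14).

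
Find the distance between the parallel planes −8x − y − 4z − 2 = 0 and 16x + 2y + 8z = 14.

1

Divide the second equation by -2 to match normals: −8x − y − 4z = -7.
Both planes have normal n = (−8, −1, −4), |n| = 9. Any point on the first plane is at distance |(-7) − 2|/|n| = 9/9 = 1 from the second.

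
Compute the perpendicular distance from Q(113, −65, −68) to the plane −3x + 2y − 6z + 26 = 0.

5

Normal vector n = (−3, 2, −6), and n·(113, −65, −68) − (−26) = −35.
|n| = √(9 + 4 + 36) = 7, so the distance is |-35|/7 = 5.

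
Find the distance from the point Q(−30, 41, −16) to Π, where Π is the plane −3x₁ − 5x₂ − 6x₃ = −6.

13√70/70

d = |(-3)·(-30) + (-5)·41 + (-6)·(-16) − (-6)| / √(9 + 25 + 36) = |-13| / √70 = 13√70/70.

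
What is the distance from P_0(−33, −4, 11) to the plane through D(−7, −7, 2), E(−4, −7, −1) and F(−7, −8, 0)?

23√6/6

DE = (3, 0, −3) and DF = (0, −1, −2), so a normal is n = DE × DF = (−3, 6, −3).
n = (−3, 6, −3); n·P − (-27) = 69; |n| = 3√6; distance = 69/(3√6) = 23/√6.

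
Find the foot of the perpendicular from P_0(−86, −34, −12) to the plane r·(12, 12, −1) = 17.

n = (12, 12, −1), |n|² = 289, and n·P_0 − 17 = -1445.
t = -1445/289 = -5, so the foot is P_0 − t·n = (−86, −34, −12) − (-5)·(12, 12, −1) = (−26, 26, −17).

(-26, 26, -17)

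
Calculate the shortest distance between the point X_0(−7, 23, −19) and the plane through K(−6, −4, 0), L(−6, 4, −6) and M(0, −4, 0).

KL = (0, 8, −6) and KM = (6, 0, 0), so a normal is n = KL × KM = (0, −36, −48).
Then n·(−7, 23, −19) − 144 = −60.
|n| = √(0 + 1296 + 2304) = 60, so the distance is |-60|/60 = 1.

1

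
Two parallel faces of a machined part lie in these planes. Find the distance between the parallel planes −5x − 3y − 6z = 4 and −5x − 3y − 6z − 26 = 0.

22/√70

With common normal n = (−5, −3, −6) (|n| = √70), the distance is |4 − 26|/|n| = 22/√70.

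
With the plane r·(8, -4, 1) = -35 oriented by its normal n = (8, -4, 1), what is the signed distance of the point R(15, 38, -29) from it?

n·R − (-35) = -26.
|n| = 9, so the signed distance is -26/9.

-26/9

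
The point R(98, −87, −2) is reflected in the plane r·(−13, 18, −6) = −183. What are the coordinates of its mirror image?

n = (−13, 18, −6), |n|² = 529, n·R − (-183) = -2645, so t = -2645/529 = -5.
Foot F = R − (-5)·n = (33, 3, −32); the reflection is 2F − R = (−32, 93, −62).

(-32, 93, -62)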